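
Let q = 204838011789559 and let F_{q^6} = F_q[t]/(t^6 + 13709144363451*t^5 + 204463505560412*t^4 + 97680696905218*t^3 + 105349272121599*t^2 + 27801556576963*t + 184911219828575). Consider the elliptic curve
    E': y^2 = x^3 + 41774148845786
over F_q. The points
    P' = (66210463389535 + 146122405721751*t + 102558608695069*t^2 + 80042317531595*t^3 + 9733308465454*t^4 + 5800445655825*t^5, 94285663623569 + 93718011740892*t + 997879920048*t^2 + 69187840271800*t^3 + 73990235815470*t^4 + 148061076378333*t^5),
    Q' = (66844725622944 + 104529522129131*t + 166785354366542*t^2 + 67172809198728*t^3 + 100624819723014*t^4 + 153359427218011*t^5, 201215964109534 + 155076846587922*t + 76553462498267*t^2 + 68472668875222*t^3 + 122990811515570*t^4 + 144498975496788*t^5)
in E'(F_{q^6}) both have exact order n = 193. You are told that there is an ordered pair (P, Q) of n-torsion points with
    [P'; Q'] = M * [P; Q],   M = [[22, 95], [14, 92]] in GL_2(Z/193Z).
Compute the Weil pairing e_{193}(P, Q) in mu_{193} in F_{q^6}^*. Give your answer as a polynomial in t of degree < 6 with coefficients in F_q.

195059740053977 + 146682376024915*t + 5081326206071*t^2 + 50412508886447*t^3 + 47073171369557*t^4 + 179669760729943*t^5

Under M = [[22,95],[14,92]] in GL_2(Z/193), e_{193}(P',Q') = e_{193}(P,Q)^(22*92-95*14 mod 193).
det M = 22*92 - 95*14 = 694 = 115 (mod 193); 115^{-1} = 47 (mod 193).
Double-and-add over 11000001: 8-1 doublings, 3-1 additions; each step l_{T,T}/v_{2T} or l_{T,P'}/v at Q'+S for random S.
e_{193}(P',Q') = 16436221008657 + 78847468024029*t + 81255317965045*t^2 + 4198958227168*t^3 + 189148696669230*t^4 + 108605666121423*t^5.
Raise to 47: e(P,Q) = 195059740053977 + 146682376024915*t + 5081326206071*t^2 + 50412508886447*t^3 + 47073171369557*t^4 + 179669760729943*t^5 in mu_{193}.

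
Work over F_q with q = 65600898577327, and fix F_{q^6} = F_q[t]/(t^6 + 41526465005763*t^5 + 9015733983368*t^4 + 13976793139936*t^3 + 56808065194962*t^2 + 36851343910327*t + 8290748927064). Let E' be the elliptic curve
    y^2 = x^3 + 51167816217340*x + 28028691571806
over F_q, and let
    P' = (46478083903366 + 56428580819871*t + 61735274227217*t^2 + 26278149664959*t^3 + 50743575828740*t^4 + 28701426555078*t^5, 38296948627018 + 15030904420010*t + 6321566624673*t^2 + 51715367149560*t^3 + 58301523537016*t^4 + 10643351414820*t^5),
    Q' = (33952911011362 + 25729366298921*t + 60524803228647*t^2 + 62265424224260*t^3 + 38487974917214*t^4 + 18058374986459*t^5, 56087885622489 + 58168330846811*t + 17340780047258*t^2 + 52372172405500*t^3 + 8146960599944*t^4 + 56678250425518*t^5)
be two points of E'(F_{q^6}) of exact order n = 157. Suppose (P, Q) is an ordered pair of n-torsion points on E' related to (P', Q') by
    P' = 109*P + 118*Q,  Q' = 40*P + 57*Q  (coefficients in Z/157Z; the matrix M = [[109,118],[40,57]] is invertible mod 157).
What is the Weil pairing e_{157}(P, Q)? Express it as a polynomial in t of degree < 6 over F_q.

17430356630264 + 56273659347745*t + 42210395398161*t^2 + 53445830710263*t^3 + 54607913709324*t^4 + 10869425310483*t^5

Under M = [[109,118],[40,57]] in GL_2(Z/157), e_{157}(P',Q') = e_{157}(P,Q)^(109*57-118*40 mod 157).
So e_{157}(P,Q) = e_{157}(P',Q')^{53}, since 80*53 = 1 mod 157.
Run Miller on y^2=x^3+51167816217340*x+28028691571806 over F_{65600898577327}: ladder 10011101 (8 bits); e = f_P(D_Q)/f_Q(D_P).
e_{157}(P',Q') = 16244283427786 + 7128890258628*t + 20093576908119*t^2 + 33349800618002*t^3 + 33077920795956*t^4 + 31057770715631*t^5.
Thus e_{157}(P,Q) = 17430356630264 + 56273659347745*t + 42210395398161*t^2 + 53445830710263*t^3 + 54607913709324*t^4 + 10869425310483*t^5.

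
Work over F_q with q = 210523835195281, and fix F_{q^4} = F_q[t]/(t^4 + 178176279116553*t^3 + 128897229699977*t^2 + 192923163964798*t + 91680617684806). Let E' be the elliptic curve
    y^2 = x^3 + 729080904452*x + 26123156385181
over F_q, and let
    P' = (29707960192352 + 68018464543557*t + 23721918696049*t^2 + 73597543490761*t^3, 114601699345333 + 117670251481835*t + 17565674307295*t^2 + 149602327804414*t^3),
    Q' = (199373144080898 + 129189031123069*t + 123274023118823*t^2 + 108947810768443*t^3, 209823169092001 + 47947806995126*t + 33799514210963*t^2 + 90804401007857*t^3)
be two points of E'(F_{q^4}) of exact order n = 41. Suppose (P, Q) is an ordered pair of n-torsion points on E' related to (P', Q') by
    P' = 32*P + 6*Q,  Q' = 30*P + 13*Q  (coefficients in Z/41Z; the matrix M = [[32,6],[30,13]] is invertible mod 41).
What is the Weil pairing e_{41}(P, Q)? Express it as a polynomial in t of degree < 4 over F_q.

158427134810942 + 15353241476584*t + 37820576997772*t^2 + 110567912536664*t^3

Since e_{41}(P,P)=e_{41}(Q,Q)=1 and e_{41}(Q,P)=e_{41}(P,Q)^{-1}, expanding e_{41}(32*P + 6*Q,30*P + 13*Q) leaves e(P,Q)^det(M).
So e_{41}(P,Q) = e_{41}(P',Q')^{4}, since 31*4 = 1 mod 41.
Miller loop for e_{41} over F_{210523835195281^4}: bits of 41 = 101001; 5 double steps + 2 add steps, l/v at each.
The quotient is 72592867984026 + 111981203838053*t + 195242615601244*t^2 + 83209139762227*t^3.
Finally e_{41}(P,Q) = 158427134810942 + 15353241476584*t + 37820576997772*t^2 + 110567912536664*t^3.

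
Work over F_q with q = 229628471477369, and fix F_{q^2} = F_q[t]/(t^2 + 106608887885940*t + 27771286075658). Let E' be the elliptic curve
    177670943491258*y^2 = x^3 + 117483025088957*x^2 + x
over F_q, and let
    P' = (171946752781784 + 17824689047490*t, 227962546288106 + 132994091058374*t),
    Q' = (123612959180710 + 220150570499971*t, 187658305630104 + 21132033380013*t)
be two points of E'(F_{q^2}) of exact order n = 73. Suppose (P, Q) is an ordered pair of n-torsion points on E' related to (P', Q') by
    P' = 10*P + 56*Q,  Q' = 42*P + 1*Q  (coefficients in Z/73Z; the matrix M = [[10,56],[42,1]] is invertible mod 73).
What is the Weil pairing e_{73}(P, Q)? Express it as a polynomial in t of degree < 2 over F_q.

145498021982699 + 51104526474052*t

Since e_{73}(P,P)=e_{73}(Q,Q)=1 and e_{73}(Q,P)=e_{73}(P,Q)^{-1}, expanding e_{73}(10*P + 56*Q,42*P + 1*Q) leaves e(P,Q)^det(M).
10*1 - 56*42 = -2342; reduced mod 73: det = 67, inverse 12.
Set x_W=93672802879738*u+27262738336381, y_W=93672802879738*v; then E': y_W^2=x_W^3+96851016132961*x_W+83743104366558.
Miller loop for e_{73} over F_{229628471477369^2}: bits of 73 = 1001001; 6 double steps + 2 add steps, l/v at each.
The quotient is 139199555367102 + 207725455550540*t.
(139199555367102 + 207725455550540*t)^{12} mod (229628471477369,f) = 145498021982699 + 51104526474052*t.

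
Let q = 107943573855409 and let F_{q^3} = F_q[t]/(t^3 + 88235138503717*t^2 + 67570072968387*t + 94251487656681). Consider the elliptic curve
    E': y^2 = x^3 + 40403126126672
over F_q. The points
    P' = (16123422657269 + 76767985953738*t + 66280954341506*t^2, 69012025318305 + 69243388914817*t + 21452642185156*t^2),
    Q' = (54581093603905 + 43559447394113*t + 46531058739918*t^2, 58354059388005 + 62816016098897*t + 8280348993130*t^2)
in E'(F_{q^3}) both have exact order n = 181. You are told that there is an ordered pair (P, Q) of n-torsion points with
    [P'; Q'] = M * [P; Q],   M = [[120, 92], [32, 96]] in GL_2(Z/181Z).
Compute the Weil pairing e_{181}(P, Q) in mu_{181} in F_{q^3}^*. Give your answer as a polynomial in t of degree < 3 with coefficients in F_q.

Alternating bilinearity on E[181] (values in mu_{181} in F_{107943573855409^3}) gives e(P',Q') = e(P,Q)^det(M).
Hence e(P,Q) = e(P',Q')^{21} where 21 = 69^{-1} mod 181.
Build f_{181,P'} and f_{181,Q'} via the 8-bit ladder of 181=10110101_2; evaluate at shifted divisors; quotient in F_{107943573855409^3}.
So e_{181}(P',Q') = 4496610616720 + 52123602144541*t + 46359865537115*t^2.
(4496610616720 + 52123602144541*t + 46359865537115*t^2)^{21} mod (107943573855409,f) = 101812801299594 + 98294565726890*t + 3881113480039*t^2.

101812801299594 + 98294565726890*t + 3881113480039*t^2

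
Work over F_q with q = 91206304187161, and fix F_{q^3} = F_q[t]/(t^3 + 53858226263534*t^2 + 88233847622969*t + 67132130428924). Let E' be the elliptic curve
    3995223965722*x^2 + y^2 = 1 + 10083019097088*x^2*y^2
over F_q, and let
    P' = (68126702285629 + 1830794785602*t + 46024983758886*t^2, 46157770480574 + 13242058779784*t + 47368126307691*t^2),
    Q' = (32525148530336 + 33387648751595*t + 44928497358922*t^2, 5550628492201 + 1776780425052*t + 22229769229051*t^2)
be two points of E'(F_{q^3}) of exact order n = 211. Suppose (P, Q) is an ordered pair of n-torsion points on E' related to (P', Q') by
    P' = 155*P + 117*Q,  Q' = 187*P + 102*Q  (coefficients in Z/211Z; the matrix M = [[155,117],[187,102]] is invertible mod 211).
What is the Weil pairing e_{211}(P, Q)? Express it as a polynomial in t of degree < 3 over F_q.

64448476256162 + 38902812951750*t + 26990242089614*t^2

e_{211} is bilinear + alternating on E[211], so e_{211}(155*P + 117*Q, 187*P + 102*Q) = e_{211}(P,Q)^(155*102-117*187).
det(M) mod 211 = 50; its inverse in (Z/211)^* is 38 (check: 50*38 mod 211 = 1).
Map (x,y)_Ed via u=(1+y)/(1-y), v=(1+y)/((1-y)x) to Montgomery A=2066331396861,B=2904033240255; then to (a',b')=(53100320023691,1735656981611).
Run Miller on y^2=x^3+53100320023691*x+1735656981611 over F_{91206304187161}: ladder 11010011 (8 bits); e = f_P(D_Q)/f_Q(D_P).
f_P(D_Q)/f_Q(D_P) = 79390526104130 + 78104259530288*t + 39279130831430*t^2.
Thus e_{211}(P,Q) = 64448476256162 + 38902812951750*t + 26990242089614*t^2.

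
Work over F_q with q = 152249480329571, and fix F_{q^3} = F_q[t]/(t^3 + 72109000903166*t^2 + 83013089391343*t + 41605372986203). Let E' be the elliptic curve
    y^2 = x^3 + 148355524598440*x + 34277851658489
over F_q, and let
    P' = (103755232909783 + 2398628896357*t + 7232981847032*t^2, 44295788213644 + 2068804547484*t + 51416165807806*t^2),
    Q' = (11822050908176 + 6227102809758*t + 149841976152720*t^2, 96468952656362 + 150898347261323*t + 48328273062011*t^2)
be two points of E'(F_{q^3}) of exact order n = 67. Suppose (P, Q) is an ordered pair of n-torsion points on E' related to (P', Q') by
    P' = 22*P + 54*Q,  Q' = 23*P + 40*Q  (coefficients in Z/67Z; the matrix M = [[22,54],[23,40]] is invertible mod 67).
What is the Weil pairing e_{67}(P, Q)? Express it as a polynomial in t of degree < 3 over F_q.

The 67-Weil pairing on E[67] over F_{152249480329571} is alternating-bilinear: e_{67}(P',Q') = e_{67}(P,Q)^det(M).
det M = 22*40 - 54*23 = -362 = 40 (mod 67); 40^{-1} = 62 (mod 67).
Double-and-add over 1000011: 7-1 doublings, 3-1 additions; each step l_{T,T}/v_{2T} or l_{T,P'}/v at Q'+S for random S.
So e_{67}(P',Q') = 81603345945897 + 112465331625913*t + 40296008720065*t^2.
Raise to 62: e(P,Q) = 91500264589826 + 18696325365701*t + 87592152335481*t^2 in mu_{67}.

91500264589826 + 18696325365701*t + 87592152335481*t^2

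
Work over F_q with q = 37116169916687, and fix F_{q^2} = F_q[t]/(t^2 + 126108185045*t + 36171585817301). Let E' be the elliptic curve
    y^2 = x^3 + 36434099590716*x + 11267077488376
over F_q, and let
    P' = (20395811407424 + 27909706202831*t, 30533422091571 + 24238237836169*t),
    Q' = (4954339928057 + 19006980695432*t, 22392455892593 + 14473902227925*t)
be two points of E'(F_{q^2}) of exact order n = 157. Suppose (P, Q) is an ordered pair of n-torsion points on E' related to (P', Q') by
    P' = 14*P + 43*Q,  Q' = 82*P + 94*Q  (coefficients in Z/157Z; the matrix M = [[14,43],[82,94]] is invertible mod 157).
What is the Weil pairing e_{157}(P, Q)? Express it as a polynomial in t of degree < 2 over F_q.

e_{157} is bilinear + alternating on E[157], so e_{157}(14*P + 43*Q, 82*P + 94*Q) = e_{157}(P,Q)^(14*94-43*82).
Hence e(P,Q) = e(P',Q')^{13} where 13 = 145^{-1} mod 157.
Build f_{157,P'} and f_{157,Q'} via the 8-bit ladder of 157=10011101_2; evaluate at shifted divisors; quotient in F_{37116169916687^2}.
So e_{157}(P',Q') = 7416297776665 + 12516865076487*t.
Thus e_{157}(P,Q) = 18109802330634 + 33078123679235*t.

18109802330634 + 33078123679235*t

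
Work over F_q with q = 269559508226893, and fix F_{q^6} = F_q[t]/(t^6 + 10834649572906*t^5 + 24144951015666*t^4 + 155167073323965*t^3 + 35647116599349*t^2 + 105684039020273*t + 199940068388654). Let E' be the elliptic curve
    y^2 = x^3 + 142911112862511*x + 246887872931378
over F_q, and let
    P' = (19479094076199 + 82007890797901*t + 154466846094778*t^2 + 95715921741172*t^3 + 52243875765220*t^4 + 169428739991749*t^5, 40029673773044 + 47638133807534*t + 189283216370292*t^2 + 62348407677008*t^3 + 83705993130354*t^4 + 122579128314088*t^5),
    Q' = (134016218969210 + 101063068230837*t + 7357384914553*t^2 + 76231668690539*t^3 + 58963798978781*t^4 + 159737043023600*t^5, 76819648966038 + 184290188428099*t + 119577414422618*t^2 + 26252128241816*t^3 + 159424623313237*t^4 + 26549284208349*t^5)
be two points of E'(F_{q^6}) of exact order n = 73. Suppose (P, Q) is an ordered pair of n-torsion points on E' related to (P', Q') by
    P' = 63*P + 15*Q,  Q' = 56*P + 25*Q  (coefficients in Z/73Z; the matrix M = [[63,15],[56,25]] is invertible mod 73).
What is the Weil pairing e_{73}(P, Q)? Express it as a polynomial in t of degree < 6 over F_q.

Under M = [[63,15],[56,25]] in GL_2(Z/73), e_{73}(P',Q') = e_{73}(P,Q)^(63*25-15*56 mod 73).
det M = 63*25 - 15*56 = 735 = 5 (mod 73); 5^{-1} = 44 (mod 73).
Build f_{73,P'} and f_{73,Q'} via the 7-bit ladder of 73=1001001_2; evaluate at shifted divisors; quotient in F_{269559508226893^6}.
Result: e(P',Q') = 201608176904409 + 117939328219094*t + 107226733894524*t^2 + 243616754392788*t^3 + 57255193448714*t^4 + 32332034181206*t^5.
Hence e(P,Q) = 59677736363348 + 49447163422196*t + 60123086632711*t^2 + 14933810594902*t^3 + 155356374571996*t^4 + 179748725826955*t^5 in F_{269559508226893^6}^*.

59677736363348 + 49447163422196*t + 60123086632711*t^2 + 14933810594902*t^3 + 155356374571996*t^4 + 179748725826955*t^5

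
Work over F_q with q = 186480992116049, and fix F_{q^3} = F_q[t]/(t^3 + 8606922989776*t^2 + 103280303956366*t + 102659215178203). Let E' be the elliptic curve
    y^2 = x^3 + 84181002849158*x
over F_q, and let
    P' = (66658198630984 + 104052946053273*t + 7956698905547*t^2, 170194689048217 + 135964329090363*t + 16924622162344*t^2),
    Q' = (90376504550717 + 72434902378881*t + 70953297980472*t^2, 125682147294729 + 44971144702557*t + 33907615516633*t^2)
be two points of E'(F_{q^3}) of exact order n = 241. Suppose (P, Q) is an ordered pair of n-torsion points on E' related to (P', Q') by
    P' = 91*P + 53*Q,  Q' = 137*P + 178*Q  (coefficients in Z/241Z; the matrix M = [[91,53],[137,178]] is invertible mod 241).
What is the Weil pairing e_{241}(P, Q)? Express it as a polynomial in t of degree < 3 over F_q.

169527449653477 + 172349937405559*t + 119310854878243*t^2

The 241-Weil pairing on E[241] over F_{186480992116049} is alternating-bilinear: e_{241}(P',Q') = e_{241}(P,Q)^det(M).
So e_{241}(P,Q) = e_{241}(P',Q')^{229}, since 20*229 = 1 mod 241.
n = 241 = (11110001)_2 (8 bits, wt 5); accumulate f_{241,P'}(Q'+S)/f_{241,P'}(S) along the 7-step ladder.
e_{241}(P',Q') = 161070492123851 + 31705938429696*t + 107873578967409*t^2.
Hence e(P,Q) = 169527449653477 + 172349937405559*t + 119310854878243*t^2 in F_{186480992116049^3}^*.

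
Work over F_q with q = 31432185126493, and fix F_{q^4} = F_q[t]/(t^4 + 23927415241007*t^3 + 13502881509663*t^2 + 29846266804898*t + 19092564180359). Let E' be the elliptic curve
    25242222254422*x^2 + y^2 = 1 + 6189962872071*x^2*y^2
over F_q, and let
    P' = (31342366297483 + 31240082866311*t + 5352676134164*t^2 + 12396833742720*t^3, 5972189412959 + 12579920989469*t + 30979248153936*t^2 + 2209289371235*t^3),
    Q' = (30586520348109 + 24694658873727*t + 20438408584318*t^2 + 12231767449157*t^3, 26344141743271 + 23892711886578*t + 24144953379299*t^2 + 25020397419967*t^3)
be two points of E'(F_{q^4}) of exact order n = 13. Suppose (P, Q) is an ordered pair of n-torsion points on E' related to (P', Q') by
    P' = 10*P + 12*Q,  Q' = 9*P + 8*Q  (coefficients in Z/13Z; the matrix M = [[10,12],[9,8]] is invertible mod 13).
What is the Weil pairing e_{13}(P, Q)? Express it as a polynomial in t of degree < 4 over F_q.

15641250319180 + 6648427011313*t + 24747211273136*t^2 + 14032661694862*t^3

Under M = [[10,12],[9,8]] in GL_2(Z/13), e_{13}(P',Q') = e_{13}(P,Q)^(10*8-12*9 mod 13).
Inverting 11 mod 13: 6. Thus e_{13}(P,Q) = e(P',Q')^{6}.
Edwards->Montgomery: u=(1+y)/(1-y), v=u/x -> 16892269727118v^2=u^3+u; then x_W=12621111127211u: y^2=x^3+25363518457927*x.
4-bit Miller (1101) on E'/F_{31432185126493} with a'=25363518457927, b'=0: accumulate tangent/chord ratios at Q'+S and P'+S'.
Miller gives e_{13}(P',Q') = 2646619804640 + 18795477606771*t + 1099987502405*t^2 + 7755272805266*t^3 in F_{31432185126493^4}.
(2646619804640 + 18795477606771*t + 1099987502405*t^2 + 7755272805266*t^3)^{6} mod (31432185126493,f) = 15641250319180 + 6648427011313*t + 24747211273136*t^2 + 14032661694862*t^3.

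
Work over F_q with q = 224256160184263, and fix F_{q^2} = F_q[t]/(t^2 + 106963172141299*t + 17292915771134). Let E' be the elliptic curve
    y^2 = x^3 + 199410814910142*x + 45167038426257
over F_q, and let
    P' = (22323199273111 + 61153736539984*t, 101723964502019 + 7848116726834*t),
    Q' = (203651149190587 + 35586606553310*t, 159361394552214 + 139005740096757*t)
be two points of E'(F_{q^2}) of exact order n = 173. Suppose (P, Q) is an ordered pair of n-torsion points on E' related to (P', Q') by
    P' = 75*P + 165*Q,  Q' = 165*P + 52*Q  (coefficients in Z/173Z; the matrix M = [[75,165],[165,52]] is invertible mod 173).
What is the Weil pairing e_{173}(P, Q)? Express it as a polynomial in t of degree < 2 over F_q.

e_{173}(aP+bQ,cP+dQ) = e_{173}(P,Q)^(ad-bc); with (a,b,c,d)=(75,165,165,52) this gives the det-173 law.
Hence e(P,Q) = e(P',Q')^{75} where 75 = 30^{-1} mod 173.
n = 173 = (10101101)_2 (8 bits, wt 5); accumulate f_{173,P'}(Q'+S)/f_{173,P'}(S) along the 7-step ladder.
Miller gives e_{173}(P',Q') = 164938530075216 + 207156254002792*t in F_{224256160184263^2}.
(164938530075216 + 207156254002792*t)^{75} mod (224256160184263,f) = 29973804991998 + 202615036536041*t.

29973804991998 + 202615036536041*t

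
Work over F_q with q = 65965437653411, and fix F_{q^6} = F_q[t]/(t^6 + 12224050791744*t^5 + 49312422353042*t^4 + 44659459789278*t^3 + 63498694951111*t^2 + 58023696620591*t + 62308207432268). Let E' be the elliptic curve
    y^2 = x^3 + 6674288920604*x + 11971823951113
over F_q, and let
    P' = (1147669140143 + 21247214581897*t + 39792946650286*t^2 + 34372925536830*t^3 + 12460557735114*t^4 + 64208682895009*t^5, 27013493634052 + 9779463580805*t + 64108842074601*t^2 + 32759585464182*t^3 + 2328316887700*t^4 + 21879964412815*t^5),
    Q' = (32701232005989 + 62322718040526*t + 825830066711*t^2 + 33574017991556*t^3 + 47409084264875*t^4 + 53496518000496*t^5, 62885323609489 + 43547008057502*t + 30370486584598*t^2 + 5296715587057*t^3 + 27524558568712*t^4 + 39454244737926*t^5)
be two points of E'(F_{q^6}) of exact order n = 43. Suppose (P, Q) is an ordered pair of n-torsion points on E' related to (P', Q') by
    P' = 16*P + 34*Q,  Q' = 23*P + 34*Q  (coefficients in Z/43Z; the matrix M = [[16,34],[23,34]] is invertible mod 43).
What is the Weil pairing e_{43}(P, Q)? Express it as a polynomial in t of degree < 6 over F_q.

Alternating bilinearity on E[43] (values in mu_{43} in F_{65965437653411^6}) gives e(P',Q') = e(P,Q)^det(M).
det(M) mod 43 = 20; its inverse in (Z/43)^* is 28 (check: 20*28 mod 43 = 1).
6-bit Miller (101011) on E'/F_{65965437653411} with a'=6674288920604, b'=11971823951113: accumulate tangent/chord ratios at Q'+S and P'+S'.
So e_{43}(P',Q') = 5731559912716 + 59061308796117*t + 48591847026842*t^2 + 36997519499274*t^3 + 62276249851645*t^4 + 53391807182861*t^5.
Hence e(P,Q) = 24107780115475 + 57292634053312*t + 63658877054297*t^2 + 10578358182670*t^3 + 17828878740207*t^4 + 63187715700340*t^5 in F_{65965437653411^6}^*.

24107780115475 + 57292634053312*t + 63658877054297*t^2 + 10578358182670*t^3 + 17828878740207*t^4 + 63187715700340*t^5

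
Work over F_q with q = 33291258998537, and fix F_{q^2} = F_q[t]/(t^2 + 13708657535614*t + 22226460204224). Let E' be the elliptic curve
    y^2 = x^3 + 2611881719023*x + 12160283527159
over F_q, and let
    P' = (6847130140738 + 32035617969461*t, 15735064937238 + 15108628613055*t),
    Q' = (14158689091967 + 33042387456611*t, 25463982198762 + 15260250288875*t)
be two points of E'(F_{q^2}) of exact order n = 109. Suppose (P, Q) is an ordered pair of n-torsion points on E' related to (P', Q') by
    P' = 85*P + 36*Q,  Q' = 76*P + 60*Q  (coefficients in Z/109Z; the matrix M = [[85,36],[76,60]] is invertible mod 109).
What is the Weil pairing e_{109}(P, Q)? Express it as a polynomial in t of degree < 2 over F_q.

Under M = [[85,36],[76,60]] in GL_2(Z/109), e_{109}(P',Q') = e_{109}(P,Q)^(85*60-36*76 mod 109).
So e_{109}(P,Q) = e_{109}(P',Q')^{16}, since 75*16 = 1 mod 109.
n = 109 = (1101101)_2 (7 bits, wt 5); accumulate f_{109,P'}(Q'+S)/f_{109,P'}(S) along the 6-step ladder.
e_{109}(P',Q') = 13408965173996 + 28272668022010*t.
Raise to 16: e(P,Q) = 9277233325632 + 23434779390143*t in mu_{109}.

9277233325632 + 23434779390143*t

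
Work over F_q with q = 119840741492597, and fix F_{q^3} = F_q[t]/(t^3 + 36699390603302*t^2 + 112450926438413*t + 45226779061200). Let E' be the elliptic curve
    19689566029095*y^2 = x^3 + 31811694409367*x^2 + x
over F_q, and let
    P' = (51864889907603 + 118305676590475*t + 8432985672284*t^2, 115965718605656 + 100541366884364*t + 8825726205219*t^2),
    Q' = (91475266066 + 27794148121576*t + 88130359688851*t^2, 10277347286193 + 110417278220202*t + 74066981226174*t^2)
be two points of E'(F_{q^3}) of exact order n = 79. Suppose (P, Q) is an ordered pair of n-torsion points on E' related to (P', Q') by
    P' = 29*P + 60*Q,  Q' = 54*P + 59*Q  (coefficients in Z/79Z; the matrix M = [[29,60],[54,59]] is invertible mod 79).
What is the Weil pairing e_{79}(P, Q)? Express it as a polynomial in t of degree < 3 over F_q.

Alternating bilinearity on E[79] (values in mu_{79} in F_{119840741492597^3}) gives e(P',Q') = e(P,Q)^det(M).
det(M) mod 79 = 51; its inverse in (Z/79)^* is 31 (check: 51*31 mod 79 = 1).
Undo Montgomery via alpha=8558966299878, beta=25700838908304: (a',b')=(31557175751643,70214319207729) over F_{119840741492597}.
7-bit Miller (1001111) on E'/F_{119840741492597} with a'=31557175751643, b'=70214319207729: accumulate tangent/chord ratios at Q'+S and P'+S'.
The quotient is 61980508812951 + 54499589909439*t + 3494934578477*t^2.
e_{79}(P,Q) = (61980508812951 + 54499589909439*t + 3494934578477*t^2)^{31} = 54505305694706 + 59041577938253*t + 19026979946859*t^2.

54505305694706 + 59041577938253*t + 19026979946859*t^2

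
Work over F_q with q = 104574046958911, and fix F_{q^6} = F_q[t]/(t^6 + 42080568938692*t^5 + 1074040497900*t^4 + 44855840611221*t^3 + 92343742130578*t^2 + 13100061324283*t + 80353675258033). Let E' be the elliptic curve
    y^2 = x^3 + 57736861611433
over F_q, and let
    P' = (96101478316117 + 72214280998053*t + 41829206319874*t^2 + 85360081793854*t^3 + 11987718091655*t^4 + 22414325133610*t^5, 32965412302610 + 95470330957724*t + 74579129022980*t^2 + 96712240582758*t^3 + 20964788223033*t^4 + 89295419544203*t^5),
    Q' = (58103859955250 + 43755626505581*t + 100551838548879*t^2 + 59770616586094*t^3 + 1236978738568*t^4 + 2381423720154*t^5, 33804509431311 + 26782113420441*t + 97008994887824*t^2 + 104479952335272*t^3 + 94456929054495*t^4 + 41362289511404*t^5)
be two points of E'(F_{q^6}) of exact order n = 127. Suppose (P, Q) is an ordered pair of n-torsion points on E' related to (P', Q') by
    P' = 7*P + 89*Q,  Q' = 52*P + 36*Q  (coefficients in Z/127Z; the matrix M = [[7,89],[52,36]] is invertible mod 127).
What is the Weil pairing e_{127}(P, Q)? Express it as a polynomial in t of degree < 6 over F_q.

24513751190636 + 13317133843489*t + 28614640622422*t^2 + 61352524033472*t^3 + 27716633393762*t^4 + 74249966536405*t^5

The 127-Weil pairing on E[127] over F_{104574046958911} is alternating-bilinear: e_{127}(P',Q') = e_{127}(P,Q)^det(M).
det(M) mod 127 = 69; its inverse in (Z/127)^* is 81 (check: 69*81 mod 127 = 1).
Miller loop for e_{127} over F_{104574046958911^6}: bits of 127 = 1111111; 6 double steps + 6 add steps, l/v at each.
Miller gives e_{127}(P',Q') = 87093052530112 + 77858722564804*t + 89519410071136*t^2 + 23704185437755*t^3 + 16145803452142*t^4 + 64766257200070*t^5 in F_{104574046958911^6}.
Finally e_{127}(P,Q) = 24513751190636 + 13317133843489*t + 28614640622422*t^2 + 61352524033472*t^3 + 27716633393762*t^4 + 74249966536405*t^5.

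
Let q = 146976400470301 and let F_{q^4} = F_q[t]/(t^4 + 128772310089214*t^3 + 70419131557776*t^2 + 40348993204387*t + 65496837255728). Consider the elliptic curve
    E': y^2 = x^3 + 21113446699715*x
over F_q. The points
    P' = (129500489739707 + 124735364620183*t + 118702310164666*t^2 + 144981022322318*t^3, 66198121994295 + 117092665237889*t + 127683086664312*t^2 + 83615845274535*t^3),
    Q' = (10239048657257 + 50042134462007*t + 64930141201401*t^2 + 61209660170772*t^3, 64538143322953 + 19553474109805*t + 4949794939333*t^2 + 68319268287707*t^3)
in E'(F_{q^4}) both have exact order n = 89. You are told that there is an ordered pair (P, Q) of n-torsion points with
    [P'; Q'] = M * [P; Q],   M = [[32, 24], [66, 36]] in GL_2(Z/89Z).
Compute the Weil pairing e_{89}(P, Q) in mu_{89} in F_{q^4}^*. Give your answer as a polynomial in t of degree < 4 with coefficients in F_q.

16810159292426 + 64279272975020*t + 113660467509404*t^2 + 747593464252*t^3

e_{89}(aP+bQ,cP+dQ) = e_{89}(P,Q)^(ad-bc); with (a,b,c,d)=(32,24,66,36) this gives the det-89 law.
32*36 - 24*66 = -432; reduced mod 89: det = 13, inverse 48.
7-bit Miller (1011001) on E'/F_{146976400470301} with a'=21113446699715, b'=0: accumulate tangent/chord ratios at Q'+S and P'+S'.
Miller gives e_{89}(P',Q') = 103582673369140 + 104264950753913*t + 124081413677276*t^2 + 108958127064232*t^3 in F_{146976400470301^4}.
(103582673369140 + 104264950753913*t + 124081413677276*t^2 + 108958127064232*t^3)^{48} mod (146976400470301,f) = 16810159292426 + 64279272975020*t + 113660467509404*t^2 + 747593464252*t^3.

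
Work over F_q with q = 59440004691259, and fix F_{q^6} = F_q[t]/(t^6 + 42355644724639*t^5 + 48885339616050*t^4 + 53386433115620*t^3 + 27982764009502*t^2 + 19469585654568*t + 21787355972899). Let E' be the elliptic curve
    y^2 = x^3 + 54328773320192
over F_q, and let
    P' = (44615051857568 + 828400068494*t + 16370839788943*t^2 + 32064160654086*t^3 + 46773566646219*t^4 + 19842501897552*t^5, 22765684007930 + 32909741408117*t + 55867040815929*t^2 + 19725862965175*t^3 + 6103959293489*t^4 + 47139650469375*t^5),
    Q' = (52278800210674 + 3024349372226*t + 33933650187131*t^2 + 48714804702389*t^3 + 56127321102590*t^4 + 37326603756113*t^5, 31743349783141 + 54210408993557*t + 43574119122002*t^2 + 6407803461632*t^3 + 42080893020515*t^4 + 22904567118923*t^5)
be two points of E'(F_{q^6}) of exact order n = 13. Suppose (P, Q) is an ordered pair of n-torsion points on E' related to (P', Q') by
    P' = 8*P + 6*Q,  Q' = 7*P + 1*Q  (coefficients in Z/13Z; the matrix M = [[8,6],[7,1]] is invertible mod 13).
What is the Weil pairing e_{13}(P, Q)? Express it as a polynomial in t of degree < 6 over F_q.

30291182962080 + 28041166653327*t + 46113547412807*t^2 + 9207490972976*t^3 + 39769794056796*t^4 + 371439543706*t^5

The 13-Weil pairing on E[13] over F_{59440004691259} is alternating-bilinear: e_{13}(P',Q') = e_{13}(P,Q)^det(M).
det(M) mod 13 = 5; its inverse in (Z/13)^* is 8 (check: 5*8 mod 13 = 1).
Miller loop for e_{13} over F_{59440004691259^6}: bits of 13 = 1101; 3 double steps + 2 add steps, l/v at each.
Result: e(P',Q') = 53348207738681 + 50344231302944*t + 17259537708879*t^2 + 35756760837097*t^3 + 33830722112534*t^4 + 35516428834985*t^5.
Thus e_{13}(P,Q) = 30291182962080 + 28041166653327*t + 46113547412807*t^2 + 9207490972976*t^3 + 39769794056796*t^4 + 371439543706*t^5.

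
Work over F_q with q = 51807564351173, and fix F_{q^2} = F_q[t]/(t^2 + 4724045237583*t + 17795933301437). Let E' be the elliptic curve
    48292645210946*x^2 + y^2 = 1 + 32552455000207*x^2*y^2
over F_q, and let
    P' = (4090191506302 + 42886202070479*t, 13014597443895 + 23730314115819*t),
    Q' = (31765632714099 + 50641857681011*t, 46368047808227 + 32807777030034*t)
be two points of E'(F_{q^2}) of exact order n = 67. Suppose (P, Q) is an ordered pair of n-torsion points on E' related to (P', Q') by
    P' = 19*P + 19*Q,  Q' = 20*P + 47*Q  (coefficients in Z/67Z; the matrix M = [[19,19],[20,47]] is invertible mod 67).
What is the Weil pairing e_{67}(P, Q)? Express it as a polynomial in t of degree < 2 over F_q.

The 67-Weil pairing on E[67] over F_{51807564351173} is alternating-bilinear: e_{67}(P',Q') = e_{67}(P,Q)^det(M).
Hence e(P,Q) = e(P',Q')^{32} where 32 = 44^{-1} mod 67.
Map (x,y)_Ed via u=(1+y)/(1-y), v=(1+y)/((1-y)x) to Montgomery A=51579803685044,B=4634640460082; then to (a',b')=(29779675774151,51657977006188).
Double-and-add over 1000011: 7-1 doublings, 3-1 additions; each step l_{T,T}/v_{2T} or l_{T,P'}/v at Q'+S for random S.
So e_{67}(P',Q') = 35645620535946 + 23621598970281*t.
Raise to 32: e(P,Q) = 7118186574791 + 9904928970383*t in mu_{67}.

7118186574791 + 9904928970383*t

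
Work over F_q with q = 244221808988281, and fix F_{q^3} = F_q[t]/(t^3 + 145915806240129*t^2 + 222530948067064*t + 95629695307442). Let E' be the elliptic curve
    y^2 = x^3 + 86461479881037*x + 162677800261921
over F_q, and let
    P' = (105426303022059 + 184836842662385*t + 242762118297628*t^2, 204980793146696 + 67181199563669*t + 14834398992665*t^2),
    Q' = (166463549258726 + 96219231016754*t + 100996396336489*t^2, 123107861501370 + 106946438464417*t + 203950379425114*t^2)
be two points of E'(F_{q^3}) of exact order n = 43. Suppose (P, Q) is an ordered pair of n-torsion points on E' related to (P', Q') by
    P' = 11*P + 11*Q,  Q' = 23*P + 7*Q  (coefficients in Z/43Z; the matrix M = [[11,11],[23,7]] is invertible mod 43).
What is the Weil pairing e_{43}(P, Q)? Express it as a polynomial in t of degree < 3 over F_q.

Alternating bilinearity on E[43] (values in mu_{43} in F_{244221808988281^3}) gives e(P',Q') = e(P,Q)^det(M).
So e_{43}(P,Q) = e_{43}(P',Q')^{32}, since 39*32 = 1 mod 43.
n = 43 = (101011)_2 (6 bits, wt 4); accumulate f_{43,P'}(Q'+S)/f_{43,P'}(S) along the 5-step ladder.
Result: e(P',Q') = 195914313674424 + 9383614693225*t + 213265590063739*t^2.
e_{43}(P,Q) = (195914313674424 + 9383614693225*t + 213265590063739*t^2)^{32} = 207945528628556 + 122719514864458*t + 229043103374927*t^2.

207945528628556 + 122719514864458*t + 229043103374927*t^2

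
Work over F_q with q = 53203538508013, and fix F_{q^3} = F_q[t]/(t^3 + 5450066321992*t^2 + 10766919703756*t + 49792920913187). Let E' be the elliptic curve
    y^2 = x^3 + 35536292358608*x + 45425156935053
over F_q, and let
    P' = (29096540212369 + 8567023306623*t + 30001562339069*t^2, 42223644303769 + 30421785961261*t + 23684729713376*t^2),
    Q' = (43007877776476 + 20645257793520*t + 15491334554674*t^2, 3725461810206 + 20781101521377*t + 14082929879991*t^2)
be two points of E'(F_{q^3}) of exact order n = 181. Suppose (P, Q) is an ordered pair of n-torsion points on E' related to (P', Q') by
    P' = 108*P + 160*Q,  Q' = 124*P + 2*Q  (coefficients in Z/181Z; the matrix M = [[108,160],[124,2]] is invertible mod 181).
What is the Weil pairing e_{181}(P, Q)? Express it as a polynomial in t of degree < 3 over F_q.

6560512505407 + 33799578901791*t + 34337504867747*t^2

Alternating bilinearity on E[181] (values in mu_{181} in F_{53203538508013^3}) gives e(P',Q') = e(P,Q)^det(M).
Inverting 105 mod 181: 50. Thus e_{181}(P,Q) = e(P',Q')^{50}.
Miller loop for e_{181} over F_{53203538508013^3}: bits of 181 = 10110101; 7 double steps + 4 add steps, l/v at each.
e_{181}(P',Q') = 42080851689723 + 17335015615174*t + 42610626471626*t^2.
e_{181}(P,Q) = (42080851689723 + 17335015615174*t + 42610626471626*t^2)^{50} = 6560512505407 + 33799578901791*t + 34337504867747*t^2.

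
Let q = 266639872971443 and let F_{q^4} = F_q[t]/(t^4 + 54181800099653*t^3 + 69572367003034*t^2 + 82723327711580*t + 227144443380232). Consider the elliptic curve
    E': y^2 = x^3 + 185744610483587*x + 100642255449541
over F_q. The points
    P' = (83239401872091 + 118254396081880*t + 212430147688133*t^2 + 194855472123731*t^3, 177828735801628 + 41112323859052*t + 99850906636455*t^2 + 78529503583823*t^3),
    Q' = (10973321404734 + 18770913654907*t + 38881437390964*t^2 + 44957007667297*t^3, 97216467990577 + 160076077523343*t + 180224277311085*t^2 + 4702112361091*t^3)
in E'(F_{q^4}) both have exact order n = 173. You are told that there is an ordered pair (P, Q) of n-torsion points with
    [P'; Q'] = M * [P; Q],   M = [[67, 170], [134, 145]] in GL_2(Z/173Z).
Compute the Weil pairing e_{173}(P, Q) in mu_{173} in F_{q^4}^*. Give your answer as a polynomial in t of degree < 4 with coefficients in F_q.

Under M = [[67,170],[134,145]] in GL_2(Z/173), e_{173}(P',Q') = e_{173}(P,Q)^(67*145-170*134 mod 173).
det(M) mod 173 = 83; its inverse in (Z/173)^* is 148 (check: 83*148 mod 173 = 1).
8-bit Miller (10101101) on E'/F_{266639872971443} with a'=185744610483587, b'=100642255449541: accumulate tangent/chord ratios at Q'+S and P'+S'.
f_P(D_Q)/f_Q(D_P) = 163950179495622 + 60039114161211*t + 36250628229839*t^2 + 145636294732230*t^3.
(163950179495622 + 60039114161211*t + 36250628229839*t^2 + 145636294732230*t^3)^{148} mod (266639872971443,f) = 134902351575508 + 252190389789785*t + 201762373294378*t^2 + 2877769397299*t^3.

134902351575508 + 252190389789785*t + 201762373294378*t^2 + 2877769397299*t^3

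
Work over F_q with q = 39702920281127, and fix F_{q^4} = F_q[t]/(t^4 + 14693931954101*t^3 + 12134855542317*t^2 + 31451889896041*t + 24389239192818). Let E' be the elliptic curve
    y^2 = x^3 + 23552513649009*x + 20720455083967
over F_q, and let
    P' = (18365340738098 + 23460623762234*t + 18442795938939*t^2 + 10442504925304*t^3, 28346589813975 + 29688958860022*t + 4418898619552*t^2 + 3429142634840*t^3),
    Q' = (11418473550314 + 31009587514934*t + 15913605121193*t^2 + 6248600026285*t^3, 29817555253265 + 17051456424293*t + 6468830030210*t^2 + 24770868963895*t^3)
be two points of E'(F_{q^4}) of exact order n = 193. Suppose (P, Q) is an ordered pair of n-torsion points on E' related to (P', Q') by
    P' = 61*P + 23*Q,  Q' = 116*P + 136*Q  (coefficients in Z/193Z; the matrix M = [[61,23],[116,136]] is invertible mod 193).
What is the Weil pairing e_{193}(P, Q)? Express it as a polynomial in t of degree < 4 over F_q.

e_{193} is bilinear + alternating on E[193], so e_{193}(61*P + 23*Q, 116*P + 136*Q) = e_{193}(P,Q)^(61*136-23*116).
det M = 61*136 - 23*116 = 5628 = 31 (mod 193); 31^{-1} = 137 (mod 193).
n = 193 = (11000001)_2 (8 bits, wt 3); accumulate f_{193,P'}(Q'+S)/f_{193,P'}(S) along the 7-step ladder.
Result: e(P',Q') = 35958713865325 + 20599503521627*t + 15536012131201*t^2 + 33649634543934*t^3.
Raise to 137: e(P,Q) = 11123884689088 + 26914593892833*t + 27498111600346*t^2 + 34824451988704*t^3 in mu_{193}.

11123884689088 + 26914593892833*t + 27498111600346*t^2 + 34824451988704*t^3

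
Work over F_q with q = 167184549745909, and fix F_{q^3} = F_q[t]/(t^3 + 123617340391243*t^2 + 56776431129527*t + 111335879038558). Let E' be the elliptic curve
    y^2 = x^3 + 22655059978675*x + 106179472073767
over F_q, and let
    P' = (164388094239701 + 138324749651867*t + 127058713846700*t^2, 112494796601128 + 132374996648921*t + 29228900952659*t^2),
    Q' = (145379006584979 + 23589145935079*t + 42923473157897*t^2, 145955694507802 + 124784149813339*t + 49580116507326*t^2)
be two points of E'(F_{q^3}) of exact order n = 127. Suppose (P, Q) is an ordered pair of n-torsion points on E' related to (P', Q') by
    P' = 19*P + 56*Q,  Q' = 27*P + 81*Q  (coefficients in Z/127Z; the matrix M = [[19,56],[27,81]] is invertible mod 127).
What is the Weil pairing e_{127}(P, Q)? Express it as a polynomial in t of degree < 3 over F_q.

79927506308857 + 156753034785542*t + 90375279974958*t^2

e_{127}(aP+bQ,cP+dQ) = e_{127}(P,Q)^(ad-bc); with (a,b,c,d)=(19,56,27,81) this gives the det-127 law.
det M = 19*81 - 56*27 = 27 = 27 (mod 127); 27^{-1} = 80 (mod 127).
Build f_{127,P'} and f_{127,Q'} via the 7-bit ladder of 127=1111111_2; evaluate at shifted divisors; quotient in F_{167184549745909^3}.
f_P(D_Q)/f_Q(D_P) = 80929347100660 + 134224662245596*t + 73286364502459*t^2.
Hence e(P,Q) = 79927506308857 + 156753034785542*t + 90375279974958*t^2 in F_{167184549745909^3}^*.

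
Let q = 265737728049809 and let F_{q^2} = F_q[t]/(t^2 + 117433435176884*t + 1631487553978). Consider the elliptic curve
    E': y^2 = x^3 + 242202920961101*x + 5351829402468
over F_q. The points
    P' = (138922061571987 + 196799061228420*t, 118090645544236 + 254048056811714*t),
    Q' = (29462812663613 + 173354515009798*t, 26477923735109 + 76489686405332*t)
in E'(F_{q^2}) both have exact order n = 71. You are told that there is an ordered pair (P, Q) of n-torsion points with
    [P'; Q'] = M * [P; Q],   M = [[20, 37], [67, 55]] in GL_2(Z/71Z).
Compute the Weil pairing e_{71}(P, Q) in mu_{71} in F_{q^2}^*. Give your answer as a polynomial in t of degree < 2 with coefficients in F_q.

175109806542446 + 90972406110209*t

e_{71} is bilinear + alternating on E[71], so e_{71}(20*P + 37*Q, 67*P + 55*Q) = e_{71}(P,Q)^(20*55-37*67).
det M = 20*55 - 37*67 = -1379 = 41 (mod 71); 41^{-1} = 26 (mod 71).
7-bit Miller (1000111) on E'/F_{265737728049809} with a'=242202920961101, b'=5351829402468: accumulate tangent/chord ratios at Q'+S and P'+S'.
The quotient is 142594022896227 + 214411435236020*t.
Hence e(P,Q) = 175109806542446 + 90972406110209*t in F_{265737728049809^2}^*.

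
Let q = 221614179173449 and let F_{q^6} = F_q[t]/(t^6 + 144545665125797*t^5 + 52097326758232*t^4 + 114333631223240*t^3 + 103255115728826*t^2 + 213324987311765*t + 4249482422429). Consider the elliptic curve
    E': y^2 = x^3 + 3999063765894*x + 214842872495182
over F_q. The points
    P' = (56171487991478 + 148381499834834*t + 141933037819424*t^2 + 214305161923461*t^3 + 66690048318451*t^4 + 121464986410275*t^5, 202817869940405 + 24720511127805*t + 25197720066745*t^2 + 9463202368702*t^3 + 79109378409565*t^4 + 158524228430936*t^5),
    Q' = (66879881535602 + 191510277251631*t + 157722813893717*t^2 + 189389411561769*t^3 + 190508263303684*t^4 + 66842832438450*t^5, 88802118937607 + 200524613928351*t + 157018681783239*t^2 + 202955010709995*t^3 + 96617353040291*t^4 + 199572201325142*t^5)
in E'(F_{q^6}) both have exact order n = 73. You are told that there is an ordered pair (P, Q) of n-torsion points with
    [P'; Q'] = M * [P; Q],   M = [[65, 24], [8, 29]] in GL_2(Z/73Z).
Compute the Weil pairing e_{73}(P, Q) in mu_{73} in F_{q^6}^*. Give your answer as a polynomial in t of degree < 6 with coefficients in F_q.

Since e_{73}(P,P)=e_{73}(Q,Q)=1 and e_{73}(Q,P)=e_{73}(P,Q)^{-1}, expanding e_{73}(65*P + 24*Q,8*P + 29*Q) leaves e(P,Q)^det(M).
det(M) mod 73 = 14; its inverse in (Z/73)^* is 47 (check: 14*47 mod 73 = 1).
Run Miller on y^2=x^3+3999063765894*x+214842872495182 over F_{221614179173449}: ladder 1001001 (7 bits); e = f_P(D_Q)/f_Q(D_P).
Miller gives e_{73}(P',Q') = 208952635650708 + 82210491531307*t + 68438177619529*t^2 + 155641939299768*t^3 + 217049080779531*t^4 + 80801837559330*t^5 in F_{221614179173449^6}.
e_{73}(P,Q) = (208952635650708 + 82210491531307*t + 68438177619529*t^2 + 155641939299768*t^3 + 217049080779531*t^4 + 80801837559330*t^5)^{47} = 175746241755917 + 120377023343756*t + 14111336752856*t^2 + 107505672462141*t^3 + 79790869047291*t^4 + 83397059524127*t^5.

175746241755917 + 120377023343756*t + 14111336752856*t^2 + 107505672462141*t^3 + 79790869047291*t^4 + 83397059524127*t^5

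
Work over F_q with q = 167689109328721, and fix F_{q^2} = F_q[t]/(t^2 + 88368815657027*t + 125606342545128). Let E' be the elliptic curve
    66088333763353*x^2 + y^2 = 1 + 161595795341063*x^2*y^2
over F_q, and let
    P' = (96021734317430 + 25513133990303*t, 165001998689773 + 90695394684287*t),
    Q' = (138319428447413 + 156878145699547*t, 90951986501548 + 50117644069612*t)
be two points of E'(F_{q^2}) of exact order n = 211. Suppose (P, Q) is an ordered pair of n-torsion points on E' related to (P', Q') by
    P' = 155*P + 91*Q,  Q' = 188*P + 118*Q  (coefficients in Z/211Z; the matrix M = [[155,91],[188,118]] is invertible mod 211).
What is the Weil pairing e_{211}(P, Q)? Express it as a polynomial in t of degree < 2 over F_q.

122597042387152 + 28704763365705*t

The 211-Weil pairing on E[211] over F_{167689109328721} is alternating-bilinear: e_{211}(P',Q') = e_{211}(P,Q)^det(M).
Inverting 127 mod 211: 108. Thus e_{211}(P,Q) = e(P',Q')^{108}.
Edwards a_E,d_E -> Montgomery A=159642551804541,B=98651129047734 -> Weierstrass 89494757166564,148492407448362 via alpha=37947354850736,beta=59967689269933.
Double-and-add over 11010011: 8-1 doublings, 5-1 additions; each step l_{T,T}/v_{2T} or l_{T,P'}/v at Q'+S for random S.
f_P(D_Q)/f_Q(D_P) = 51452542867774 + 29984404852249*t.
e_{211}(P,Q) = (51452542867774 + 29984404852249*t)^{108} = 122597042387152 + 28704763365705*t.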